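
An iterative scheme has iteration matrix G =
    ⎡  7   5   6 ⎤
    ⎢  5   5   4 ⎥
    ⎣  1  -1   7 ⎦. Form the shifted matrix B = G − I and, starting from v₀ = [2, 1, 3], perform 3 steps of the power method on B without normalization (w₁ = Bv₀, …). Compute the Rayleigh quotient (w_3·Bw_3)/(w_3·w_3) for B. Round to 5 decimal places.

μ ≈ 10.93727

B = G − I has rows (6, 5, 6); (5, 4, 4); (1, -1, 6)
w1 = Bv₀ = (35, 26, 19)
w2 = Bw1 = (454, 355, 123)
w3 = Bw2 = (5237, 4182, 837)
Bw3 = (57354, 46261, 6077)
w3·Bw3 = 498912849; w3·w3 = 45615862; μ ≈ 498912849/45615862 = 10.93727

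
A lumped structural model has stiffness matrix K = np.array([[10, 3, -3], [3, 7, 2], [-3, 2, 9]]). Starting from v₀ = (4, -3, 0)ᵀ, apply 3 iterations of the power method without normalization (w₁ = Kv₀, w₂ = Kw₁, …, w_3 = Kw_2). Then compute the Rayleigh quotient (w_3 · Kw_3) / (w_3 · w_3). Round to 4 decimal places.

12.6659

w1 = Kv₀ = (10·4 + 3·(-3) + (-3)·0; 3·4 + 7·(-3) + 2·0; (-3)·4 + 2·(-3) + 9·0) = (31, -9, -18)
w2 = Kw1 = (10·31 + 3·(-9) + (-3)·(-18); 3·31 + 7·(-9) + 2·(-18); (-3)·31 + 2·(-9) + 9·(-18)) = (337, -6, -273)
w3 = Kw2 = (4171, 423, -3480)
Kw3 = (53419, 8514, -42987)
w3·Kw3 = 4171·53419 + 423·8514 + (-3480)·(-42987) = 376006831; w3·w3 = 4171·4171 + 423·423 + (-3480)·(-3480) = 29686570
λ ≈ 376006831/29686570 = 12.6659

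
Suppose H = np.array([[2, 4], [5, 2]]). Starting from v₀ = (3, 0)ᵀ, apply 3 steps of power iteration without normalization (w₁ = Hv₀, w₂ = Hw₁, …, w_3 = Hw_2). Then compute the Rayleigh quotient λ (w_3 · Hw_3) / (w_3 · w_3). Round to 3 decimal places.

w1 = Hv₀ = (2·3 + 4·0; 5·3 + 2·0) = (6, 15)
w2 = Hw1 = (2·6 + 4·15; 5·6 + 2·15) = (72, 60)
w3 = Hw2 = (384, 480)
Hw3 = (2688, 2880)
w3·Hw3 = 384·2688 + 480·2880 = 2414592; w3·w3 = 384·384 + 480·480 = 377856
λ ≈ 2414592/377856 = 6.390

λ ≈ 6.390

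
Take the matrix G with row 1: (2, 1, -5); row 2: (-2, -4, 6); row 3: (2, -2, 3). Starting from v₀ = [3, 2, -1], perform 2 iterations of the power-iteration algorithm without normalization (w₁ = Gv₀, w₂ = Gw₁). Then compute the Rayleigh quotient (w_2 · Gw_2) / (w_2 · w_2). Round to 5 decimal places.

w1 = Gv₀ = (2·3 + 1·2 + (-5)·(-1); (-2)·3 + (-4)·2 + 6·(-1); 2·3 + (-2)·2 + 3·(-1)) = (13, -20, -1)
w2 = Gw1 = (2·13 + 1·(-20) + (-5)·(-1); (-2)·13 + (-4)·(-20) + 6·(-1); 2·13 + (-2)·(-20) + 3·(-1)) = (11, 48, 63)
Gw2 = (-245, 164, 115)
w2·Gw2 = 11·(-245) + 48·164 + 63·115 = 12422; w2·w2 = 11·11 + 48·48 + 63·63 = 6394
λ ≈ 12422/6394 = 1.94276

1.94276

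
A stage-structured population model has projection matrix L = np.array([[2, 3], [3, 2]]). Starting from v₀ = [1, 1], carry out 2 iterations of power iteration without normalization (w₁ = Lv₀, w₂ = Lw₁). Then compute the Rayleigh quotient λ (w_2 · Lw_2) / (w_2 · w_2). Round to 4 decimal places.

w1 = Lv₀ = (2·1 + 3·1; 3·1 + 2·1) = (5, 5)
w2 = Lw1 = (2·5 + 3·5; 3·5 + 2·5) = (25, 25)
Lw2 = (125, 125)
w2·Lw2 = 25·125 + 25·125 = 6250; w2·w2 = 25·25 + 25·25 = 1250
λ ≈ 6250/1250 = 5.0000

λ ≈ 5.0000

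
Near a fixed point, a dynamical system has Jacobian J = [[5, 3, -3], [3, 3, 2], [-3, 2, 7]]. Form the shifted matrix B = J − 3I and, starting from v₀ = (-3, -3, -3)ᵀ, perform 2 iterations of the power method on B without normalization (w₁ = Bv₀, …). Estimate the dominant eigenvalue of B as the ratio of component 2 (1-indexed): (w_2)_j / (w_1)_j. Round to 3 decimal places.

μ ≈ 2.400

B = J − 3I has rows (2, 3, -3); (3, 0, 2); (-3, 2, 4)
w1 = Bv₀ = (2·(-3) + 3·(-3) + (-3)·(-3); 3·(-3) + 0·(-3) + 2·(-3); (-3)·(-3) + 2·(-3) + 4·(-3)) = (-6, -15, -9)
w2 = Bw1 = (2·(-6) + 3·(-15) + (-3)·(-9); 3·(-6) + 0·(-15) + 2·(-9); (-3)·(-6) + 2·(-15) + 4·(-9)) = (-30, -36, -48)
Ratio: -36/-15 = 2.400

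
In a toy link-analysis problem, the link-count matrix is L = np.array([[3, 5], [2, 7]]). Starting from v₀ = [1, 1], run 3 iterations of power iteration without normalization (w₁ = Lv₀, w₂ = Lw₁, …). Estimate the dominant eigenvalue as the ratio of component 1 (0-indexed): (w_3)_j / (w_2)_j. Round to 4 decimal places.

λ ≈ 8.7468

w1 = Lv₀ = (8, 9)
w2 = Lw1 = (69, 79)
w3 = Lw2 = (602, 691)
Ratio at component: 691 / 79 = 8.7468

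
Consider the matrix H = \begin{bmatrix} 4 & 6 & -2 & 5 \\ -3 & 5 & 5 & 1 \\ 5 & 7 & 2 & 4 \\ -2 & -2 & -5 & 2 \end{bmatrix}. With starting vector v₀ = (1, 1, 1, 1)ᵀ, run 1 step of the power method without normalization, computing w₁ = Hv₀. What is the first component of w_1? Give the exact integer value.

w1 = Hv₀ = (13, 8, 18, -7)
The requested component of w1 is 13.

13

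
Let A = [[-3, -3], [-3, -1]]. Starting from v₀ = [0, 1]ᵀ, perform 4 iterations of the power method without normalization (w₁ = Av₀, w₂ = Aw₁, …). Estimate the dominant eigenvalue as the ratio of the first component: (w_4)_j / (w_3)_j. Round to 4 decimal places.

w1 = Av₀ = ((-3)·0 + (-3)·1; (-3)·0 + (-1)·1) = (-3, -1)
w2 = Aw1 = ((-3)·(-3) + (-3)·(-1); (-3)·(-3) + (-1)·(-1)) = (12, 10)
w3 = Aw2 = (-66, -46)
w4 = Aw3 = (336, 244)
Ratio at component: 336 / -66 = -5.0909

-5.0909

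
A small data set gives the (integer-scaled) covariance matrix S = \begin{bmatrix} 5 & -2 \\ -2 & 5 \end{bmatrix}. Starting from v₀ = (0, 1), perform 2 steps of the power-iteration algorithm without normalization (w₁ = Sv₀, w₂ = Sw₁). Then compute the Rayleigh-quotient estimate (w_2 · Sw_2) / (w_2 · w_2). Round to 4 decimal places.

6.8695

w1 = Sv₀ = (5·0 + (-2)·1; (-2)·0 + 5·1) = (-2, 5)
w2 = Sw1 = (5·(-2) + (-2)·5; (-2)·(-2) + 5·5) = (-20, 29)
Sw2 = (-158, 185)
w2·Sw2 = (-20)·(-158) + 29·185 = 8525; w2·w2 = (-20)·(-20) + 29·29 = 1241
λ ≈ 8525/1241 = 6.8695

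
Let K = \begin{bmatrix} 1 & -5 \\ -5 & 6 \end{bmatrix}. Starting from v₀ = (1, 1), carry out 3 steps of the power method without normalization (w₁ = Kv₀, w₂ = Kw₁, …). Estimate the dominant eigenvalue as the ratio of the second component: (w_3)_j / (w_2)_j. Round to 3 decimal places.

w1 = Kv₀ = (-4, 1)
w2 = Kw1 = (-9, 26)
w3 = Kw2 = (-139, 201)
Ratio at component: 201 / 26 = 7.731

7.731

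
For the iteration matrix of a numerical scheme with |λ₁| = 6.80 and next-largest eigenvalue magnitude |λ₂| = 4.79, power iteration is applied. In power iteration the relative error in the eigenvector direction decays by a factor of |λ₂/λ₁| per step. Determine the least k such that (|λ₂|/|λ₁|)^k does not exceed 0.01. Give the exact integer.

|λ₂/λ₁| = 4.79/6.80 = 0.70441
Need k ≥ ln(0.01) / ln(0.70441) = -4.6052 / -0.3504 ≈ 13.143
Smallest integer k satisfying the bound: 14

14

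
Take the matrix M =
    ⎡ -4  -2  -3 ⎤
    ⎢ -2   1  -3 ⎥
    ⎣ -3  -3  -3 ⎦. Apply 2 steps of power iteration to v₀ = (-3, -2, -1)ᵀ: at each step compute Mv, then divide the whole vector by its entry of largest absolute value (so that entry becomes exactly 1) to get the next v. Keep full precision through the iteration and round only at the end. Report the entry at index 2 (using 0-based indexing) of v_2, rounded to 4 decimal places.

0.9167

Mv0 = (19.00000, 7.00000, 18.00000); divide by 19.00000 → v1 = (1.00000, 0.36842, 0.94737)
Mv1 = (-7.57895, -4.47368, -6.94737); divide by -7.57895 → v2 = (1.00000, 0.59028, 0.91667)
Requested entry of v2: -132/-144 = 0.9167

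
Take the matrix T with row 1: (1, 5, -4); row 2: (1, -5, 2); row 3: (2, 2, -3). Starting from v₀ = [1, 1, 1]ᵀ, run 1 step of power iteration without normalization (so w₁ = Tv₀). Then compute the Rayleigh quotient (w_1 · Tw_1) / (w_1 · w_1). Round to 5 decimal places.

-6.11111

w1 = Tv₀ = (1·1 + 5·1 + (-4)·1; 1·1 + (-5)·1 + 2·1; 2·1 + 2·1 + (-3)·1) = (2, -2, 1)
Tw1 = (-12, 14, -3)
w1·Tw1 = 2·(-12) + (-2)·14 + 1·(-3) = -55; w1·w1 = 2·2 + (-2)·(-2) + 1·1 = 9
λ ≈ -55/9 = -6.11111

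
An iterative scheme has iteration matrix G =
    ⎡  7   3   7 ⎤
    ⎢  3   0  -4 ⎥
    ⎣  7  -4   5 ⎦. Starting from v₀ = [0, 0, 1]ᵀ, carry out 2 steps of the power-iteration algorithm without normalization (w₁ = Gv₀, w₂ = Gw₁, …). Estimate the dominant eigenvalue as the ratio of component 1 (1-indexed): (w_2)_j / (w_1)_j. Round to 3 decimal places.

λ ≈ 10.286

w1 = Gv₀ = (7·0 + 3·0 + 7·1; 3·0 + 0·0 + (-4)·1; 7·0 + (-4)·0 + 5·1) = (7, -4, 5)
w2 = Gw1 = (7·7 + 3·(-4) + 7·5; 3·7 + 0·(-4) + (-4)·5; 7·7 + (-4)·(-4) + 5·5) = (72, 1, 90)
Ratio at component: 72 / 7 = 10.286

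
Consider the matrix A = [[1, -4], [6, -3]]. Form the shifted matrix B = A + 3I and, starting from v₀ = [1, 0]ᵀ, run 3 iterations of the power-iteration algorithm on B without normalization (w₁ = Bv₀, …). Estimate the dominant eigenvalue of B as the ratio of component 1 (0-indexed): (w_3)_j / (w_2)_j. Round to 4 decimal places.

-2.0000

B = A + 3I has rows (4, -4); (6, 0)
w1 = Bv₀ = (4·1 + (-4)·0; 6·1 + 0·0) = (4, 6)
w2 = Bw1 = (4·4 + (-4)·6; 6·4 + 0·6) = (-8, 24)
w3 = Bw2 = (-128, -48)
Ratio: -48/24 = -2.0000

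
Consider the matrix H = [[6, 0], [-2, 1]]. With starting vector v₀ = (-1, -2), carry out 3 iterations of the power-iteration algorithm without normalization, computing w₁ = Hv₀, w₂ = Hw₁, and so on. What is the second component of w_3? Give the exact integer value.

w1 = Hv₀ = (6·(-1) + 0·(-2); (-2)·(-1) + 1·(-2)) = (-6, 0)
w2 = Hw1 = (6·(-6) + 0·0; (-2)·(-6) + 1·0) = (-36, 12)
w3 = Hw2 = (-216, 84)
The requested component of w3 is 84.

84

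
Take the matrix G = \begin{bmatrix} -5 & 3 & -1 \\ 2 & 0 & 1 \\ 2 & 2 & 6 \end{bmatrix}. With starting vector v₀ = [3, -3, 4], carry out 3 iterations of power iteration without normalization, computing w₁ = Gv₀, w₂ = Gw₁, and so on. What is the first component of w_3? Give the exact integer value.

w1 = Gv₀ = ((-5)·3 + 3·(-3) + (-1)·4; 2·3 + 0·(-3) + 1·4; 2·3 + 2·(-3) + 6·4) = (-28, 10, 24)
w2 = Gw1 = ((-5)·(-28) + 3·10 + (-1)·24; 2·(-28) + 0·10 + 1·24; 2·(-28) + 2·10 + 6·24) = (146, -32, 108)
w3 = Gw2 = (-934, 400, 876)
The requested component of w3 is -934.

-934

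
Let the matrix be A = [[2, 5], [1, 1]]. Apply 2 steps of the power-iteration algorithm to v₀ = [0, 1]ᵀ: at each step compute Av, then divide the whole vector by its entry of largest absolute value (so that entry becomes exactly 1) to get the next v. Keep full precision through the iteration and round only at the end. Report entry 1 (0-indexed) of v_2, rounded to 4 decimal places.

0.4000

Av0 = (5.00000, 1.00000); divide by 5.00000 → v1 = (1.00000, 0.20000)
Av1 = (3.00000, 1.20000); divide by 3.00000 → v2 = (1.00000, 0.40000)
Requested entry of v2: 6/15 = 0.4000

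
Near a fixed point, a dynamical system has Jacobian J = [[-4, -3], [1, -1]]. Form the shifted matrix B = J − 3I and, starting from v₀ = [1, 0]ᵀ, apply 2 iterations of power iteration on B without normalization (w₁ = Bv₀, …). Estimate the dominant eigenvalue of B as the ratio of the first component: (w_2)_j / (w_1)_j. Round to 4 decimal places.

μ ≈ -6.5714

B = J − 3I has rows (-7, -3); (1, -4)
w1 = Bv₀ = ((-7)·1 + (-3)·0; 1·1 + (-4)·0) = (-7, 1)
w2 = Bw1 = ((-7)·(-7) + (-3)·1; 1·(-7) + (-4)·1) = (46, -11)
Ratio: 46/-7 = -6.5714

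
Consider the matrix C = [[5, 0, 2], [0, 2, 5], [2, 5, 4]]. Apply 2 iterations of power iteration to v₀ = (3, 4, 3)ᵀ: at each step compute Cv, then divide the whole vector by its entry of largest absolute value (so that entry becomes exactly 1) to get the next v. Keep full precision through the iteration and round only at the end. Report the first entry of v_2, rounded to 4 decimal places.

Cv0 = (21.00000, 23.00000, 38.00000); divide by 38.00000 → v1 = (0.55263, 0.60526, 1.00000)
Cv1 = (4.76316, 6.21053, 8.13158); divide by 8.13158 → v2 = (0.58576, 0.76375, 1.00000)
Requested entry of v2: 181/309 = 0.5858

0.5858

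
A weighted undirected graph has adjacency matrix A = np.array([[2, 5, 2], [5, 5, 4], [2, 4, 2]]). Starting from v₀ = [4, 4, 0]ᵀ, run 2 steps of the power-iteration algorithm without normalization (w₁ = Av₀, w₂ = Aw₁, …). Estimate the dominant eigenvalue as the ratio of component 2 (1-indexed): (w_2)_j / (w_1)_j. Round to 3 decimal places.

w1 = Av₀ = (28, 40, 24)
w2 = Aw1 = (304, 436, 264)
Ratio at component: 436 / 40 = 10.900

λ ≈ 10.900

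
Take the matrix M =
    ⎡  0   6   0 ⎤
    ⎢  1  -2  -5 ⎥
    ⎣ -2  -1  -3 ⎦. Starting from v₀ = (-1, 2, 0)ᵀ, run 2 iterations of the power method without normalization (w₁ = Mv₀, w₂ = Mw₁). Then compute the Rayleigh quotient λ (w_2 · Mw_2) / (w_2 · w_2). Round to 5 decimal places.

-3.03897

w1 = Mv₀ = (12, -5, 0)
w2 = Mw1 = (-30, 22, -19)
Mw2 = (132, 21, 95)
w2·Mw2 = (-30)·132 + 22·21 + (-19)·95 = -5303; w2·w2 = (-30)·(-30) + 22·22 + (-19)·(-19) = 1745
λ ≈ -5303/1745 = -3.03897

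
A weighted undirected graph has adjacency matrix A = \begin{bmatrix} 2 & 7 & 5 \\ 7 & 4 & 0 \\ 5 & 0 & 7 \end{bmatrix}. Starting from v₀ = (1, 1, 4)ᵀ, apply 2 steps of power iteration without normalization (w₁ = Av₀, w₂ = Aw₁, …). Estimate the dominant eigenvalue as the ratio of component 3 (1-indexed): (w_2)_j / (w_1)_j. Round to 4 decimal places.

λ ≈ 11.3939

w1 = Av₀ = (2·1 + 7·1 + 5·4; 7·1 + 4·1 + 0·4; 5·1 + 0·1 + 7·4) = (29, 11, 33)
w2 = Aw1 = (2·29 + 7·11 + 5·33; 7·29 + 4·11 + 0·33; 5·29 + 0·11 + 7·33) = (300, 247, 376)
Ratio at component: 376 / 33 = 11.3939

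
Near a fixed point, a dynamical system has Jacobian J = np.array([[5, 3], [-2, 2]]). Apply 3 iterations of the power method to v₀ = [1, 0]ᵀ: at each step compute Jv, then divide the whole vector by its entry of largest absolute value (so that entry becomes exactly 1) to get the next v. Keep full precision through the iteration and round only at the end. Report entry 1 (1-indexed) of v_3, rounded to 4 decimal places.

Jv0 = (5.00000, -2.00000); divide by 5.00000 → v1 = (1.00000, -0.40000)
Jv1 = (3.80000, -2.80000); divide by 3.80000 → v2 = (1.00000, -0.73684)
Jv2 = (2.78947, -3.47368); divide by -3.47368 → v3 = (-0.80303, 1.00000)
Requested entry of v3: 53/-66 = -0.8030

-0.8030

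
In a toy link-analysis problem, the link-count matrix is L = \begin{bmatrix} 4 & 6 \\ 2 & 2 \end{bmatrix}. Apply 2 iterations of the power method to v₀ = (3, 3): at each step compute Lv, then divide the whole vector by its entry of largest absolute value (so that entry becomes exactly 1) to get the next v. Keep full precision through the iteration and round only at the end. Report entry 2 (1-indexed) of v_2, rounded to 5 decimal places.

0.43750

Lv0 = (30.000000, 12.000000); divide by 30.000000 → v1 = (1.000000, 0.400000)
Lv1 = (6.400000, 2.800000); divide by 6.400000 → v2 = (1.000000, 0.437500)
Requested entry of v2: 84/192 = 0.43750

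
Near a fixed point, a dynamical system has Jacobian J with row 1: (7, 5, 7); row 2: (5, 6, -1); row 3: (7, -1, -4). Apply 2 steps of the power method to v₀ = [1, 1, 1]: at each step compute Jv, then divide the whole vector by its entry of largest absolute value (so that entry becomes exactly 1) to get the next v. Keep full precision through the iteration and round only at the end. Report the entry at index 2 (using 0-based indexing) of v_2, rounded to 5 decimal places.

0.58376

Jv0 = (19.000000, 10.000000, 2.000000); divide by 19.000000 → v1 = (1.000000, 0.526316, 0.105263)
Jv1 = (10.368421, 8.052632, 6.052632); divide by 10.368421 → v2 = (1.000000, 0.776650, 0.583756)
Requested entry of v2: 115/197 = 0.58376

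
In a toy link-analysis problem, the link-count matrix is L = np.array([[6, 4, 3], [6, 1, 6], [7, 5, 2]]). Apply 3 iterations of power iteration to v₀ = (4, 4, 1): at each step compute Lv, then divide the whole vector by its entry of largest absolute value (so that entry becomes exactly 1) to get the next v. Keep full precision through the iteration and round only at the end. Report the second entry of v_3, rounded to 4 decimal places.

0.9206

Lv0 = (43.00000, 34.00000, 50.00000); divide by 50.00000 → v1 = (0.86000, 0.68000, 1.00000)
Lv1 = (10.88000, 11.84000, 11.42000); divide by 11.84000 → v2 = (0.91892, 1.00000, 0.96453)
Lv2 = (12.40709, 12.30068, 13.36149); divide by 13.36149 → v3 = (0.92857, 0.92061, 1.00000)
Requested entry of v3: 7282/7910 = 0.9206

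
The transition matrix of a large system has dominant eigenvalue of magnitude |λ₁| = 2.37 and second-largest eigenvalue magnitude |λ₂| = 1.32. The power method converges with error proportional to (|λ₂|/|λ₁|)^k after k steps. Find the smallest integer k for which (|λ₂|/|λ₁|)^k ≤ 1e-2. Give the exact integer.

8

|λ₂/λ₁| = 1.32/2.37 = 0.55696
Need k ≥ ln(1e-2) / ln(0.55696) = -4.6052 / -0.5853 ≈ 7.869
Smallest integer k satisfying the bound: 8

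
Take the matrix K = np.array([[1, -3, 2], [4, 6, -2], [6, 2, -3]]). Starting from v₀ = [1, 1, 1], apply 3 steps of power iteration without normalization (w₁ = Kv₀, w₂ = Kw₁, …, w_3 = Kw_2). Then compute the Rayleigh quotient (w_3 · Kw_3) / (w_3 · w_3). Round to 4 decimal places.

3.9776

w1 = Kv₀ = (1·1 + (-3)·1 + 2·1; 4·1 + 6·1 + (-2)·1; 6·1 + 2·1 + (-3)·1) = (0, 8, 5)
w2 = Kw1 = (1·0 + (-3)·8 + 2·5; 4·0 + 6·8 + (-2)·5; 6·0 + 2·8 + (-3)·5) = (-14, 38, 1)
w3 = Kw2 = (-126, 170, -11)
Kw3 = (-658, 538, -383)
w3·Kw3 = (-126)·(-658) + 170·538 + (-11)·(-383) = 178581; w3·w3 = (-126)·(-126) + 170·170 + (-11)·(-11) = 44897
λ ≈ 178581/44897 = 3.9776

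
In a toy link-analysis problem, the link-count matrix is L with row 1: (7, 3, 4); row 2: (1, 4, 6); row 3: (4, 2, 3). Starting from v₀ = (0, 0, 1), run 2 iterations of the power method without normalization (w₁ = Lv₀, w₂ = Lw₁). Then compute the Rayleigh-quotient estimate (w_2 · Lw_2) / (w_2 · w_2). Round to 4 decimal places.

11.3265

w1 = Lv₀ = (4, 6, 3)
w2 = Lw1 = (58, 46, 37)
Lw2 = (692, 464, 435)
w2·Lw2 = 58·692 + 46·464 + 37·435 = 77575; w2·w2 = 58·58 + 46·46 + 37·37 = 6849
λ ≈ 77575/6849 = 11.3265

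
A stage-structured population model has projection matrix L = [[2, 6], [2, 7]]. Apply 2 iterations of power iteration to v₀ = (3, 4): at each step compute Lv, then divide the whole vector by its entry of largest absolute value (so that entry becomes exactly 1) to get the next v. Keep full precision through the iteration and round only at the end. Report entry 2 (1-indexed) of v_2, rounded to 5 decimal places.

1.00000

Lv0 = (30.000000, 34.000000); divide by 34.000000 → v1 = (0.882353, 1.000000)
Lv1 = (7.764706, 8.764706); divide by 8.764706 → v2 = (0.885906, 1.000000)
Requested entry of v2: 298/298 = 1.00000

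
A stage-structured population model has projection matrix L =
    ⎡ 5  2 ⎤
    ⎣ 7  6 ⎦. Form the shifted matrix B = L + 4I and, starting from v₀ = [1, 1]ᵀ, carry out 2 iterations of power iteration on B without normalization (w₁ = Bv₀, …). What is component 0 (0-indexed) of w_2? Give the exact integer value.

B = L + 4I has rows (9, 2); (7, 10)
w1 = Bv₀ = (9·1 + 2·1; 7·1 + 10·1) = (11, 17)
w2 = Bw1 = (9·11 + 2·17; 7·11 + 10·17) = (133, 247)
Requested component of w2: 133

133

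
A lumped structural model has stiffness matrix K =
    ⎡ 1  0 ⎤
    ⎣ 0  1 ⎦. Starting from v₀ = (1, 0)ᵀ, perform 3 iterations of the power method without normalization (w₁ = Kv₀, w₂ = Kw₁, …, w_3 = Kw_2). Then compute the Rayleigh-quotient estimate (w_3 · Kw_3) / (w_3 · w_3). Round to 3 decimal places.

1.000

w1 = Kv₀ = (1·1 + 0·0; 0·1 + 1·0) = (1, 0)
w2 = Kw1 = (1·1 + 0·0; 0·1 + 1·0) = (1, 0)
w3 = Kw2 = (1, 0)
Kw3 = (1, 0)
w3·Kw3 = 1·1 + 0·0 = 1; w3·w3 = 1·1 + 0·0 = 1
λ ≈ 1/1 = 1.000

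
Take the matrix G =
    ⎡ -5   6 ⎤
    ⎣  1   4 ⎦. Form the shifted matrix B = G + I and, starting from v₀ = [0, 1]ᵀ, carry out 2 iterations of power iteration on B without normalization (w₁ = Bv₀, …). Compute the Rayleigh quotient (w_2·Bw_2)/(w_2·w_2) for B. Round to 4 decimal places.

5.9809

B = G + I has rows (-4, 6); (1, 5)
w1 = Bv₀ = ((-4)·0 + 6·1; 1·0 + 5·1) = (6, 5)
w2 = Bw1 = ((-4)·6 + 6·5; 1·6 + 5·5) = (6, 31)
Bw2 = (162, 161)
w2·Bw2 = 5963; w2·w2 = 997; μ ≈ 5963/997 = 5.9809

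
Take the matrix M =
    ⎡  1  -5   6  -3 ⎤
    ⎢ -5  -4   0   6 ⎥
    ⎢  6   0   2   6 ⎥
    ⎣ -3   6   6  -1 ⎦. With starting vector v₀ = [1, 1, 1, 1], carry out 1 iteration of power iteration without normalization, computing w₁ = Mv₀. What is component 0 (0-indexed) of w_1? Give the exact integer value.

-1

w1 = Mv₀ = (1·1 + (-5)·1 + 6·1 + (-3)·1; (-5)·1 + (-4)·1 + 0·1 + 6·1; 6·1 + 0·1 + 2·1 + 6·1; (-3)·1 + 6·1 + 6·1 + (-1)·1) = (-1, -3, 14, 8)
The requested component of w1 is -1.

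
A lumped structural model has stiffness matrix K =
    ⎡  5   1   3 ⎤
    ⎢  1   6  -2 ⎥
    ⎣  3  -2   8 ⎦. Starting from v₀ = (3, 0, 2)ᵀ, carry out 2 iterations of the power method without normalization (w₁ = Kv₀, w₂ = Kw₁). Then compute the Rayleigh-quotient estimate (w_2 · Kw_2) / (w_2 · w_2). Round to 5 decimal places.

w1 = Kv₀ = (5·3 + 1·0 + 3·2; 1·3 + 6·0 + (-2)·2; 3·3 + (-2)·0 + 8·2) = (21, -1, 25)
w2 = Kw1 = (5·21 + 1·(-1) + 3·25; 1·21 + 6·(-1) + (-2)·25; 3·21 + (-2)·(-1) + 8·25) = (179, -35, 265)
Kw2 = (1655, -561, 2727)
w2·Kw2 = 179·1655 + (-35)·(-561) + 265·2727 = 1038535; w2·w2 = 179·179 + (-35)·(-35) + 265·265 = 103491
λ ≈ 1038535/103491 = 10.03503

10.03503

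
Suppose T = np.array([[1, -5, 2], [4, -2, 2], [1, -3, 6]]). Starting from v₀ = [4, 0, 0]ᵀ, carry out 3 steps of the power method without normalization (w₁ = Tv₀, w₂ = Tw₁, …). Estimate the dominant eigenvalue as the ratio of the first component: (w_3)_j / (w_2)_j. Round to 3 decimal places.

w1 = Tv₀ = (4, 16, 4)
w2 = Tw1 = (-68, -8, -20)
w3 = Tw2 = (-68, -296, -164)
Ratio at component: -68 / -68 = 1.000

λ ≈ 1.000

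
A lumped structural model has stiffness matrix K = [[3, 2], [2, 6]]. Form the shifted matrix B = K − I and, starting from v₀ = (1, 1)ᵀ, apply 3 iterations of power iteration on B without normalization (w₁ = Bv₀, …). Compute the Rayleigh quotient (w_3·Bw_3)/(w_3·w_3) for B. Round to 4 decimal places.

B = K − I has rows (2, 2); (2, 5)
w1 = Bv₀ = (2·1 + 2·1; 2·1 + 5·1) = (4, 7)
w2 = Bw1 = (2·4 + 2·7; 2·4 + 5·7) = (22, 43)
w3 = Bw2 = (130, 259)
Bw3 = (778, 1555)
w3·Bw3 = 503885; w3·w3 = 83981; μ ≈ 503885/83981 = 6.0000

μ ≈ 6.0000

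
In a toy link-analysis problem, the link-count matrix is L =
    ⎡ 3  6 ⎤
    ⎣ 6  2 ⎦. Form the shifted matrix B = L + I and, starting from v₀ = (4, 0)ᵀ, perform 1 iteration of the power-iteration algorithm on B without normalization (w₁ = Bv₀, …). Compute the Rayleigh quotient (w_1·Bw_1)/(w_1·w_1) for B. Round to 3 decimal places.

μ ≈ 8.846

B = L + I has rows (4, 6); (6, 3)
w1 = Bv₀ = (4·4 + 6·0; 6·4 + 3·0) = (16, 24)
Bw1 = (208, 168)
w1·Bw1 = 7360; w1·w1 = 832; μ ≈ 7360/832 = 8.846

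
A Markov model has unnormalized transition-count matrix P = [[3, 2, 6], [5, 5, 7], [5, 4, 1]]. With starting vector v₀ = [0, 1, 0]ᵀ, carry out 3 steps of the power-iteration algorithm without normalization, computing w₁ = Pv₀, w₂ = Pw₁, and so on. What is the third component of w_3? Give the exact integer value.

w1 = Pv₀ = (3·0 + 2·1 + 6·0; 5·0 + 5·1 + 7·0; 5·0 + 4·1 + 1·0) = (2, 5, 4)
w2 = Pw1 = (3·2 + 2·5 + 6·4; 5·2 + 5·5 + 7·4; 5·2 + 4·5 + 1·4) = (40, 63, 34)
w3 = Pw2 = (450, 753, 486)
The requested component of w3 is 486.

486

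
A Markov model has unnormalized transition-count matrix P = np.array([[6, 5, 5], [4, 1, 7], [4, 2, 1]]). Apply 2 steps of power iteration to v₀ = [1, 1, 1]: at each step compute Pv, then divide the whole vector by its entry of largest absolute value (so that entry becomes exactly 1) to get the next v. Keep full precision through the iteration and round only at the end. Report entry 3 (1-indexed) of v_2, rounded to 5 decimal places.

0.49738

Pv0 = (16.000000, 12.000000, 7.000000); divide by 16.000000 → v1 = (1.000000, 0.750000, 0.437500)
Pv1 = (11.937500, 7.812500, 5.937500); divide by 11.937500 → v2 = (1.000000, 0.654450, 0.497382)
Requested entry of v2: 95/191 = 0.49738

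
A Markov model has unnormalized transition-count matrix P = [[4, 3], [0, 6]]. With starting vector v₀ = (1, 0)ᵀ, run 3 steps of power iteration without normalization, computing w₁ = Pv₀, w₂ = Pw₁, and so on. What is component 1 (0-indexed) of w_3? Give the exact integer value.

w1 = Pv₀ = (4, 0)
w2 = Pw1 = (16, 0)
w3 = Pw2 = (64, 0)
The requested component of w3 is 0.

0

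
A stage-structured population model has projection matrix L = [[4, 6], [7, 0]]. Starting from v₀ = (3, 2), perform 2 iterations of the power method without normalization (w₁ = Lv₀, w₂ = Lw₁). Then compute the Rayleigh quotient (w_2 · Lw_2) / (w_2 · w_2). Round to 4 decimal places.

w1 = Lv₀ = (4·3 + 6·2; 7·3 + 0·2) = (24, 21)
w2 = Lw1 = (4·24 + 6·21; 7·24 + 0·21) = (222, 168)
Lw2 = (1896, 1554)
w2·Lw2 = 222·1896 + 168·1554 = 681984; w2·w2 = 222·222 + 168·168 = 77508
λ ≈ 681984/77508 = 8.7989

λ ≈ 8.7989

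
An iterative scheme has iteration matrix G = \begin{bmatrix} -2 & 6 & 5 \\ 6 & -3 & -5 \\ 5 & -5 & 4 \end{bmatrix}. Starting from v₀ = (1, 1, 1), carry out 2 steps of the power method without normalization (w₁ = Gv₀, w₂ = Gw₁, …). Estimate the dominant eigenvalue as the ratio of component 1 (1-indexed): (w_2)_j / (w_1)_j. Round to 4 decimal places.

-1.1111

w1 = Gv₀ = ((-2)·1 + 6·1 + 5·1; 6·1 + (-3)·1 + (-5)·1; 5·1 + (-5)·1 + 4·1) = (9, -2, 4)
w2 = Gw1 = ((-2)·9 + 6·(-2) + 5·4; 6·9 + (-3)·(-2) + (-5)·4; 5·9 + (-5)·(-2) + 4·4) = (-10, 40, 71)
Ratio at component: -10 / 9 = -1.1111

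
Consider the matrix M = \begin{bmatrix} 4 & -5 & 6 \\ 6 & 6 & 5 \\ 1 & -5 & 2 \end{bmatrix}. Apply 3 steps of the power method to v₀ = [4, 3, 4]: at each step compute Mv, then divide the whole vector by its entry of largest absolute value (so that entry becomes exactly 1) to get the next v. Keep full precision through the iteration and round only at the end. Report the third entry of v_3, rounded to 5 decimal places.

0.64414

Mv0 = (25.000000, 62.000000, -3.000000); divide by 62.000000 → v1 = (0.403226, 1.000000, -0.048387)
Mv1 = (-3.677419, 8.177419, -4.693548); divide by 8.177419 → v2 = (-0.449704, 1.000000, -0.573964)
Mv2 = (-10.242604, 0.431953, -6.597633); divide by -10.242604 → v3 = (1.000000, -0.042172, 0.644136)
Requested entry of v3: -3345/-5193 = 0.64414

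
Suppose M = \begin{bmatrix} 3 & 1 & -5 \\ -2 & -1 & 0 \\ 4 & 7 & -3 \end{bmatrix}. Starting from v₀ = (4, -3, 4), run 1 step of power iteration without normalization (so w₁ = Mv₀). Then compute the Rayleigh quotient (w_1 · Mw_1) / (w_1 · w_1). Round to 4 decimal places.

λ ≈ -0.4046

w1 = Mv₀ = (-11, -5, -17)
Mw1 = (47, 27, -28)
w1·Mw1 = (-11)·47 + (-5)·27 + (-17)·(-28) = -176; w1·w1 = (-11)·(-11) + (-5)·(-5) + (-17)·(-17) = 435
λ ≈ -176/435 = -0.4046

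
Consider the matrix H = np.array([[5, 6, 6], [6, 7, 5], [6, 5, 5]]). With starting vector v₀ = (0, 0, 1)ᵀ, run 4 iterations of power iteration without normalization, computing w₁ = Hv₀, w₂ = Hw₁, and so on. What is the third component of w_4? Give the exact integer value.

w1 = Hv₀ = (5·0 + 6·0 + 6·1; 6·0 + 7·0 + 5·1; 6·0 + 5·0 + 5·1) = (6, 5, 5)
w2 = Hw1 = (5·6 + 6·5 + 6·5; 6·6 + 7·5 + 5·5; 6·6 + 5·5 + 5·5) = (90, 96, 86)
w3 = Hw2 = (1542, 1642, 1450)
w4 = Hw3 = (26262, 27996, 24712)
The requested component of w4 is 24712.

24712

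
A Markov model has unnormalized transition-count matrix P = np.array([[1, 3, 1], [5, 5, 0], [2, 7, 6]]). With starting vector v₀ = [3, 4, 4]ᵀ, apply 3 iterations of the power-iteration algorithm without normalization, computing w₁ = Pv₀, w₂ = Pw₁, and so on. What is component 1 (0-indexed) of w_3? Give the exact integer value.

w1 = Pv₀ = (1·3 + 3·4 + 1·4; 5·3 + 5·4 + 0·4; 2·3 + 7·4 + 6·4) = (19, 35, 58)
w2 = Pw1 = (1·19 + 3·35 + 1·58; 5·19 + 5·35 + 0·58; 2·19 + 7·35 + 6·58) = (182, 270, 631)
w3 = Pw2 = (1623, 2260, 6040)
The requested component of w3 is 2260.

2260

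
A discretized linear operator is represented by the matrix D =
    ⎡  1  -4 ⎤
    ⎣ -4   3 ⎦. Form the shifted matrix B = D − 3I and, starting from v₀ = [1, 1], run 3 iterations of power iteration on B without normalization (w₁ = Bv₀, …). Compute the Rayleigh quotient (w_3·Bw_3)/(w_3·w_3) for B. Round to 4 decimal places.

B = D − 3I has rows (-2, -4); (-4, 0)
w1 = Bv₀ = ((-2)·1 + (-4)·1; (-4)·1 + 0·1) = (-6, -4)
w2 = Bw1 = ((-2)·(-6) + (-4)·(-4); (-4)·(-6) + 0·(-4)) = (28, 24)
w3 = Bw2 = (-152, -112)
Bw3 = (752, 608)
w3·Bw3 = -182400; w3·w3 = 35648; μ ≈ -182400/35648 = -5.1167

μ ≈ -5.1167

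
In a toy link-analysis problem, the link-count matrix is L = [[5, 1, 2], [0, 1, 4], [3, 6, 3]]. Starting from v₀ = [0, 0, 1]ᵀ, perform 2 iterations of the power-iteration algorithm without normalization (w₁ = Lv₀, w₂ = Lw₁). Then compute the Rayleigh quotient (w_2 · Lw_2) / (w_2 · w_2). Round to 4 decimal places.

w1 = Lv₀ = (5·0 + 1·0 + 2·1; 0·0 + 1·0 + 4·1; 3·0 + 6·0 + 3·1) = (2, 4, 3)
w2 = Lw1 = (5·2 + 1·4 + 2·3; 0·2 + 1·4 + 4·3; 3·2 + 6·4 + 3·3) = (20, 16, 39)
Lw2 = (194, 172, 273)
w2·Lw2 = 20·194 + 16·172 + 39·273 = 17279; w2·w2 = 20·20 + 16·16 + 39·39 = 2177
λ ≈ 17279/2177 = 7.9371

7.9371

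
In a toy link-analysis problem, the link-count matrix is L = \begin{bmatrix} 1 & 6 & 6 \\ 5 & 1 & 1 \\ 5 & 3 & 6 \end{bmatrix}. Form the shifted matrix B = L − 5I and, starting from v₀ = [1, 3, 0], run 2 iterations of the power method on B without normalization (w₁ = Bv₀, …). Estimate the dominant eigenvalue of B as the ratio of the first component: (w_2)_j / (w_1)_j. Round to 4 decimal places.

B = L − 5I has rows (-4, 6, 6); (5, -4, 1); (5, 3, 1)
w1 = Bv₀ = (14, -7, 14)
w2 = Bw1 = (-14, 112, 63)
Ratio: -14/14 = -1.0000

μ ≈ -1.0000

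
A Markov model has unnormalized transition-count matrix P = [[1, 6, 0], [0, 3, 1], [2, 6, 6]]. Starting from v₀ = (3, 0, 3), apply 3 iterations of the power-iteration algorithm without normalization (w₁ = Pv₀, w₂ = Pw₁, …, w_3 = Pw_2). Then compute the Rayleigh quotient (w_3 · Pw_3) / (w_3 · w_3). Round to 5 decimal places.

7.65576

w1 = Pv₀ = (1·3 + 6·0 + 0·3; 0·3 + 3·0 + 1·3; 2·3 + 6·0 + 6·3) = (3, 3, 24)
w2 = Pw1 = (1·3 + 6·3 + 0·24; 0·3 + 3·3 + 1·24; 2·3 + 6·3 + 6·24) = (21, 33, 168)
w3 = Pw2 = (219, 267, 1248)
Pw3 = (1821, 2049, 9528)
w3·Pw3 = 219·1821 + 267·2049 + 1248·9528 = 12836826; w3·w3 = 219·219 + 267·267 + 1248·1248 = 1676754
λ ≈ 12836826/1676754 = 7.65576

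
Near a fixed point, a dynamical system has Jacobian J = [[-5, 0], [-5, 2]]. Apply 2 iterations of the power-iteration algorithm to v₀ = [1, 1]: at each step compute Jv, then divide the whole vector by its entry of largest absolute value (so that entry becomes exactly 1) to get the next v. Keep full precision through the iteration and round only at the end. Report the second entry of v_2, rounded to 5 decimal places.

0.76000

Jv0 = (-5.000000, -3.000000); divide by -5.000000 → v1 = (1.000000, 0.600000)
Jv1 = (-5.000000, -3.800000); divide by -5.000000 → v2 = (1.000000, 0.760000)
Requested entry of v2: 19/25 = 0.76000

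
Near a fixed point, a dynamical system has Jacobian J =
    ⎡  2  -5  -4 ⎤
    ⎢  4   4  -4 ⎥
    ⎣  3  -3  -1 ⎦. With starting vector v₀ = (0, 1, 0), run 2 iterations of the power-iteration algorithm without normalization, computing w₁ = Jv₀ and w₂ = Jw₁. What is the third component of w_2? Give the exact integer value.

w1 = Jv₀ = (2·0 + (-5)·1 + (-4)·0; 4·0 + 4·1 + (-4)·0; 3·0 + (-3)·1 + (-1)·0) = (-5, 4, -3)
w2 = Jw1 = (2·(-5) + (-5)·4 + (-4)·(-3); 4·(-5) + 4·4 + (-4)·(-3); 3·(-5) + (-3)·4 + (-1)·(-3)) = (-18, 8, -24)
The requested component of w2 is -24.

-24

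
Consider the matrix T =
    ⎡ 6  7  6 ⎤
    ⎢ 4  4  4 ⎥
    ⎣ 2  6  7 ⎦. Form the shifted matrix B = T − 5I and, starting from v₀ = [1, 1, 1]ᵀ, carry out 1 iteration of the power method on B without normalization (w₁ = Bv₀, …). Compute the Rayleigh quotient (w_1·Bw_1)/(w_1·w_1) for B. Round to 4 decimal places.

B = T − 5I has rows (1, 7, 6); (4, -1, 4); (2, 6, 2)
w1 = Bv₀ = (14, 7, 10)
Bw1 = (123, 89, 90)
w1·Bw1 = 3245; w1·w1 = 345; μ ≈ 3245/345 = 9.4058

μ ≈ 9.4058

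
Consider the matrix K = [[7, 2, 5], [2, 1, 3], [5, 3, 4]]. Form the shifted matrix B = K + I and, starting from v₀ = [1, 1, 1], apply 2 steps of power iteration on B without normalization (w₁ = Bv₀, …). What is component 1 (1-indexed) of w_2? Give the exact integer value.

199

B = K + I has rows (8, 2, 5); (2, 2, 3); (5, 3, 5)
w1 = Bv₀ = (8·1 + 2·1 + 5·1; 2·1 + 2·1 + 3·1; 5·1 + 3·1 + 5·1) = (15, 7, 13)
w2 = Bw1 = (8·15 + 2·7 + 5·13; 2·15 + 2·7 + 3·13; 5·15 + 3·7 + 5·13) = (199, 83, 161)
Requested component of w2: 199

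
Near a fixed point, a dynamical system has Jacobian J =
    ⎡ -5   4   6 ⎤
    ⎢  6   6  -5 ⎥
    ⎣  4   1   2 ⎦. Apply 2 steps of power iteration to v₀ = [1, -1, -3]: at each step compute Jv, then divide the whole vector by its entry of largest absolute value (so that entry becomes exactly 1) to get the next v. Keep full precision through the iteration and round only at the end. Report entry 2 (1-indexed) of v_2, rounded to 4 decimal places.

-0.3220

Jv0 = (-27.00000, 15.00000, -3.00000); divide by -27.00000 → v1 = (1.00000, -0.55556, 0.11111)
Jv1 = (-6.55556, 2.11111, 3.66667); divide by -6.55556 → v2 = (1.00000, -0.32203, -0.55932)
Requested entry of v2: -57/177 = -0.3220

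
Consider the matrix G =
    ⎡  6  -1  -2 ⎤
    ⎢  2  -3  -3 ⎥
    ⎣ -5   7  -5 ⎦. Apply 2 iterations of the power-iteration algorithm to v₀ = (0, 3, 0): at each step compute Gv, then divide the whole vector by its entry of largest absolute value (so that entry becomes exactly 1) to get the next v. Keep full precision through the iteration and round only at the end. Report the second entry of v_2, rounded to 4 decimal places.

0.2745

Gv0 = (-3.00000, -9.00000, 21.00000); divide by 21.00000 → v1 = (-0.14286, -0.42857, 1.00000)
Gv1 = (-2.42857, -2.00000, -7.28571); divide by -7.28571 → v2 = (0.33333, 0.27451, 1.00000)
Requested entry of v2: -42/-153 = 0.2745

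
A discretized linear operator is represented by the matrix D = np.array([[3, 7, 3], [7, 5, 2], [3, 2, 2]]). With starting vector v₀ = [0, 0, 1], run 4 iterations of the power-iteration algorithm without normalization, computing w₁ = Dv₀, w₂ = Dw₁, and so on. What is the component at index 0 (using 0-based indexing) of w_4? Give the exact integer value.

w1 = Dv₀ = (3·0 + 7·0 + 3·1; 7·0 + 5·0 + 2·1; 3·0 + 2·0 + 2·1) = (3, 2, 2)
w2 = Dw1 = (3·3 + 7·2 + 3·2; 7·3 + 5·2 + 2·2; 3·3 + 2·2 + 2·2) = (29, 35, 17)
w3 = Dw2 = (383, 412, 191)
w4 = Dw3 = (4606, 5123, 2355)
The requested component of w4 is 4606.

4606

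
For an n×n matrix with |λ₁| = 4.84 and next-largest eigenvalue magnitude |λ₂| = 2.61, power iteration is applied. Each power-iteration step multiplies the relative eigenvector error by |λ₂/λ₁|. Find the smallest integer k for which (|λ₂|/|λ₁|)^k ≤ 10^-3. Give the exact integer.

12

|λ₂/λ₁| = 2.61/4.84 = 0.53926
Need k ≥ ln(10^-3) / ln(0.53926) = -6.9078 / -0.6176 ≈ 11.185
Smallest integer k satisfying the bound: 12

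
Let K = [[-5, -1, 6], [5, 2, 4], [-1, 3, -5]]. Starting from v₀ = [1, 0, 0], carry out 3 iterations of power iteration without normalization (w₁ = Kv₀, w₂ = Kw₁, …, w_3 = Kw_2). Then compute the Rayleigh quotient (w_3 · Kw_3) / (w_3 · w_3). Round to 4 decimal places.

λ ≈ -6.5826

w1 = Kv₀ = (-5, 5, -1)
w2 = Kw1 = (14, -19, 25)
w3 = Kw2 = (99, 132, -196)
Kw3 = (-1803, -25, 1277)
w3·Kw3 = 99·(-1803) + 132·(-25) + (-196)·1277 = -432089; w3·w3 = 99·99 + 132·132 + (-196)·(-196) = 65641
λ ≈ -432089/65641 = -6.5826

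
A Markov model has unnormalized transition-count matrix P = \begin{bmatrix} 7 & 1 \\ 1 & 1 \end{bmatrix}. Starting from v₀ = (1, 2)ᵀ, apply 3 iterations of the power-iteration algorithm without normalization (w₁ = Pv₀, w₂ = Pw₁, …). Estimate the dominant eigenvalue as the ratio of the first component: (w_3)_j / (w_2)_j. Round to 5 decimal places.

λ ≈ 7.18182

w1 = Pv₀ = (7·1 + 1·2; 1·1 + 1·2) = (9, 3)
w2 = Pw1 = (7·9 + 1·3; 1·9 + 1·3) = (66, 12)
w3 = Pw2 = (474, 78)
Ratio at component: 474 / 66 = 7.18182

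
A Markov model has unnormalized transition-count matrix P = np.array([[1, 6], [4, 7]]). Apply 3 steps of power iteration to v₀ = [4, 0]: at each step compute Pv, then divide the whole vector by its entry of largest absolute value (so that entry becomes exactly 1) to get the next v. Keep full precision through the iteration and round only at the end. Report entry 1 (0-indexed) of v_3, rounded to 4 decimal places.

Pv0 = (4.00000, 16.00000); divide by 16.00000 → v1 = (0.25000, 1.00000)
Pv1 = (6.25000, 8.00000); divide by 8.00000 → v2 = (0.78125, 1.00000)
Pv2 = (6.78125, 10.12500); divide by 10.12500 → v3 = (0.66975, 1.00000)
Requested entry of v3: 1296/1296 = 1.0000

1.0000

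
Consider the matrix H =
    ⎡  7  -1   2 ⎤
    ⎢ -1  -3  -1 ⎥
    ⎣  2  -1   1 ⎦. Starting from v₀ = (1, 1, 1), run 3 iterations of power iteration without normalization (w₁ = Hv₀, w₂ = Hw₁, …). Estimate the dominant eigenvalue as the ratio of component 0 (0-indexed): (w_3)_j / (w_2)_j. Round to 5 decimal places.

λ ≈ 7.63077

w1 = Hv₀ = (7·1 + (-1)·1 + 2·1; (-1)·1 + (-3)·1 + (-1)·1; 2·1 + (-1)·1 + 1·1) = (8, -5, 2)
w2 = Hw1 = (7·8 + (-1)·(-5) + 2·2; (-1)·8 + (-3)·(-5) + (-1)·2; 2·8 + (-1)·(-5) + 1·2) = (65, 5, 23)
w3 = Hw2 = (496, -103, 148)
Ratio at component: 496 / 65 = 7.63077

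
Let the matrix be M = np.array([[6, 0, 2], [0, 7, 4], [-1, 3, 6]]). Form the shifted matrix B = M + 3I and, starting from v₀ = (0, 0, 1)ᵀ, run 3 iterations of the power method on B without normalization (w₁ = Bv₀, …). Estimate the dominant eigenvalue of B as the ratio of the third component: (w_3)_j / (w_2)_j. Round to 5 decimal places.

B = M + 3I has rows (9, 0, 2); (0, 10, 4); (-1, 3, 9)
w1 = Bv₀ = (2, 4, 9)
w2 = Bw1 = (36, 76, 91)
w3 = Bw2 = (506, 1124, 1011)
Ratio: 1011/91 = 11.10989

11.10989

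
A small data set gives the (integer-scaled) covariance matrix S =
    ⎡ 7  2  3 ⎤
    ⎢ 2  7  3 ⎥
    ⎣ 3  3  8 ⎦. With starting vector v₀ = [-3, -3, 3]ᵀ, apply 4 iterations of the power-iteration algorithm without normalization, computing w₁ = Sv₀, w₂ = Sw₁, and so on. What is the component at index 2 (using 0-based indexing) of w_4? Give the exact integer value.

-19608

w1 = Sv₀ = (-18, -18, 6)
w2 = Sw1 = (-144, -144, -60)
w3 = Sw2 = (-1476, -1476, -1344)
w4 = Sw3 = (-17316, -17316, -19608)
The requested component of w4 is -19608.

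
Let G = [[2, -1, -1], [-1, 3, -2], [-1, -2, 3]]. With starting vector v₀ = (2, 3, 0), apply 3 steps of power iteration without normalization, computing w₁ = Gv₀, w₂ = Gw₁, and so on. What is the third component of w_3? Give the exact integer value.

-192

w1 = Gv₀ = (2·2 + (-1)·3 + (-1)·0; (-1)·2 + 3·3 + (-2)·0; (-1)·2 + (-2)·3 + 3·0) = (1, 7, -8)
w2 = Gw1 = (2·1 + (-1)·7 + (-1)·(-8); (-1)·1 + 3·7 + (-2)·(-8); (-1)·1 + (-2)·7 + 3·(-8)) = (3, 36, -39)
w3 = Gw2 = (9, 183, -192)
The requested component of w3 is -192.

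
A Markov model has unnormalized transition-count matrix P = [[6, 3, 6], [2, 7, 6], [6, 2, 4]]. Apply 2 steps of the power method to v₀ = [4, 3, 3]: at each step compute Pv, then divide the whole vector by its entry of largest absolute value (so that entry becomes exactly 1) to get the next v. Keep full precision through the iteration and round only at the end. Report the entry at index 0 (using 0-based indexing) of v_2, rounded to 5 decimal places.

1.00000

Pv0 = (51.000000, 47.000000, 42.000000); divide by 51.000000 → v1 = (1.000000, 0.921569, 0.823529)
Pv1 = (13.705882, 13.392157, 11.137255); divide by 13.705882 → v2 = (1.000000, 0.977110, 0.812589)
Requested entry of v2: 699/699 = 1.00000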